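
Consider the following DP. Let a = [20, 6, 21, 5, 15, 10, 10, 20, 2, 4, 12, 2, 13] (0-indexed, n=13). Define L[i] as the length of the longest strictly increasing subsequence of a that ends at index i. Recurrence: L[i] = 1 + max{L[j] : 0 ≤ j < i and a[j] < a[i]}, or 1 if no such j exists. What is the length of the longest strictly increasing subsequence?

   i    0    1    2    3    4    5    6    7    8    9   10   11   12
a[i]   20    6   21    5   15   10   10   20    2    4   12    2   13
L[i]    1    1    2    1    2    2    2    3    1    2    3    1    4

4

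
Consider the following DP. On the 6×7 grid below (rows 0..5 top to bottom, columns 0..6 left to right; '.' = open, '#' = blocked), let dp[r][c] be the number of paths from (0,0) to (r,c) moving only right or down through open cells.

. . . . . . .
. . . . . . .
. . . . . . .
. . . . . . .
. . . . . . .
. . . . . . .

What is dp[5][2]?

21

r\c   0   1   2   3   4   5   6
  0   1   1   1   1   1   1   1
  1   1   2   3   4   5   6   7
  2   1   3   6  10  15  21  28
  3   1   4  10  20  35  56  84
  4   1   5  15  35  70 126 210
  5   1   6  21  56 126 252 462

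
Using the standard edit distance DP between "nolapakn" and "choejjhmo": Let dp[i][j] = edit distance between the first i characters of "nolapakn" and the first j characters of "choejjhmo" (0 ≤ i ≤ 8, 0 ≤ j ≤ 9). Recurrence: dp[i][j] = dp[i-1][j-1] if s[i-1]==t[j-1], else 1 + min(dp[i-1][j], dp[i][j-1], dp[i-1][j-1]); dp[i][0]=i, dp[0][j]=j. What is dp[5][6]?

   ''  c  h  o  e  j  j  h  m  o
''  0  1  2  3  4  5  6  7  8  9
 n  1  1  2  3  4  5  6  7  8  9
 o  2  2  2  2  3  4  5  6  7  8
 l  3  3  3  3  3  4  5  6  7  8
 a  4  4  4  4  4  4  5  6  7  8
 p  5  5  5  5  5  5  5  6  7  8
 a  6  6  6  6  6  6  6  6  7  8
 k  7  7  7  7  7  7  7  7  7  8
 n  8  8  8  8  8  8  8  8  8  8

5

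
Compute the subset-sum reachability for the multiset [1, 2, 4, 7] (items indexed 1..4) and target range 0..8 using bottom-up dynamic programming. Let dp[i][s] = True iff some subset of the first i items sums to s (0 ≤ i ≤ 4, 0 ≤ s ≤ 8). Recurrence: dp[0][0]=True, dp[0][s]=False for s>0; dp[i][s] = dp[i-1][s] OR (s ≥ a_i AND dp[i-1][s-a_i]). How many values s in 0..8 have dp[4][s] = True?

9

i\s   0   1   2   3   4   5   6   7   8
  0   T   F   F   F   F   F   F   F   F
  1   T   T   F   F   F   F   F   F   F
  2   T   T   T   T   F   F   F   F   F
  3   T   T   T   T   T   T   T   T   F
  4   T   T   T   T   T   T   T   T   T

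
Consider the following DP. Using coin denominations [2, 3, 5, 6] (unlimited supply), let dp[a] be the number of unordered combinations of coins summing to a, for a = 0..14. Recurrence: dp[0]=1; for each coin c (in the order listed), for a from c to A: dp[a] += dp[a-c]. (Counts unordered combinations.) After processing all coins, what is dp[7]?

2

after  coin     0     1     2     3     4     5     6     7     8     9    10    11    12    13    14
          2     1     0     1     0     1     0     1     0     1     0     1     0     1     0     1
          3     1     0     1     1     1     1     2     1     2     2     2     2     3     2     3
          5     1     0     1     1     1     2     2     2     3     3     4     4     5     5     6
          6     1     0     1     1     1     2     3     2     4     4     5     6     8     7    10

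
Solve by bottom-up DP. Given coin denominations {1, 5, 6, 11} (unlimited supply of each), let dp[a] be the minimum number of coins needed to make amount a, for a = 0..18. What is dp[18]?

 a  0  1  2  3  4  5  6  7  8  9 10 11 12 13 14 15 16 17 18
dp  0  1  2  3  4  1  1  2  3  4  2  1  2  3  4  3  2  2  3

3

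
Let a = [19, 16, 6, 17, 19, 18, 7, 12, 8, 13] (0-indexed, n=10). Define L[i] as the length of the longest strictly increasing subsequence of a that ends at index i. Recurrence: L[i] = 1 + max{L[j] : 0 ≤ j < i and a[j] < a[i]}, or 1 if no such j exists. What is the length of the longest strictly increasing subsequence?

4

   i    0    1    2    3    4    5    6    7    8    9
a[i]   19   16    6   17   19   18    7   12    8   13
L[i]    1    1    1    2    3    3    2    3    3    4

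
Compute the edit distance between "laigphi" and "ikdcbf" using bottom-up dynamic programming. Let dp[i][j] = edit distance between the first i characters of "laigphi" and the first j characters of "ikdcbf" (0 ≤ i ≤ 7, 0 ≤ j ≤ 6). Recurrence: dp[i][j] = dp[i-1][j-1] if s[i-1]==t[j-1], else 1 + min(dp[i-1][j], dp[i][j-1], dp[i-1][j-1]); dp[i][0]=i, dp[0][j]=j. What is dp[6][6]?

6

   ''  i  k  d  c  b  f
''  0  1  2  3  4  5  6
 l  1  1  2  3  4  5  6
 a  2  2  2  3  4  5  6
 i  3  2  3  3  4  5  6
 g  4  3  3  4  4  5  6
 p  5  4  4  4  5  5  6
 h  6  5  5  5  5  6  6
 i  7  6  6  6  6  6  7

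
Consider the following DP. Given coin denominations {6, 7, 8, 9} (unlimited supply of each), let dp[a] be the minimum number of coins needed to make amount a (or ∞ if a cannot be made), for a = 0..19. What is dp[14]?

2

 a  0  1  2  3  4  5  6  7  8  9 10 11 12 13 14 15 16 17 18 19
dp  0  -  -  -  -  -  1  1  1  1  -  -  2  2  2  2  2  2  2  3
(- denotes ∞ / unreachable)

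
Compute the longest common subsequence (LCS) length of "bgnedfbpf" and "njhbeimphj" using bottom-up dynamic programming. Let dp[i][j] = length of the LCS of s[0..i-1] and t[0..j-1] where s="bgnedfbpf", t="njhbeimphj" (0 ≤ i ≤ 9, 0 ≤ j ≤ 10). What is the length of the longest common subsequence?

   ''  n  j  h  b  e  i  m  p  h  j
''  0  0  0  0  0  0  0  0  0  0  0
 b  0  0  0  0  1  1  1  1  1  1  1
 g  0  0  0  0  1  1  1  1  1  1  1
 n  0  1  1  1  1  1  1  1  1  1  1
 e  0  1  1  1  1  2  2  2  2  2  2
 d  0  1  1  1  1  2  2  2  2  2  2
 f  0  1  1  1  1  2  2  2  2  2  2
 b  0  1  1  1  2  2  2  2  2  2  2
 p  0  1  1  1  2  2  2  2  3  3  3
 f  0  1  1  1  2  2  2  2  3  3  3

3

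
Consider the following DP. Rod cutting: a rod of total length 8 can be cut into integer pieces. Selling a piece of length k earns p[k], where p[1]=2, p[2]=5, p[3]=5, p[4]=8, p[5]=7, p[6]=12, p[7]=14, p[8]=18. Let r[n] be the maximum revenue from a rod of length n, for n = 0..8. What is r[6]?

   n    0    1    2    3    4    5    6    7    8
r[n]    0    2    5    7   10   12   15   17   20

15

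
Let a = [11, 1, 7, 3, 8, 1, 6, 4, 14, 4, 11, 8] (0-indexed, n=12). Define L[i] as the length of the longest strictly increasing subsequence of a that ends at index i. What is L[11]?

   i    0    1    2    3    4    5    6    7    8    9   10   11
a[i]   11    1    7    3    8    1    6    4   14    4   11    8
L[i]    1    1    2    2    3    1    3    3    4    3    4    4

4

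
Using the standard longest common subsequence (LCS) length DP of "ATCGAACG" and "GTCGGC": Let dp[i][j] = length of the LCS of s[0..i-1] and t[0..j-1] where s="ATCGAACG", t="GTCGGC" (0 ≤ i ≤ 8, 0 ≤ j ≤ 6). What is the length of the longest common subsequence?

   ''  G  T  C  G  G  C
''  0  0  0  0  0  0  0
 A  0  0  0  0  0  0  0
 T  0  0  1  1  1  1  1
 C  0  0  1  2  2  2  2
 G  0  1  1  2  3  3  3
 A  0  1  1  2  3  3  3
 A  0  1  1  2  3  3  3
 C  0  1  1  2  3  3  4
 G  0  1  1  2  3  4  4

4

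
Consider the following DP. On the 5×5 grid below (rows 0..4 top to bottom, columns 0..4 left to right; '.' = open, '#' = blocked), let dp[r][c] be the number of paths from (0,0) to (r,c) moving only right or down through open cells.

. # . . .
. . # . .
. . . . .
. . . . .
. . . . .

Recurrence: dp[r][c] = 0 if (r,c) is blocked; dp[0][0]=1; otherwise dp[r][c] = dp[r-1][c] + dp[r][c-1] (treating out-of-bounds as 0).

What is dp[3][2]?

r\c   0   1   2   3   4
  0   1   0   0   0   0
  1   1   1   0   0   0
  2   1   2   2   2   2
  3   1   3   5   7   9
  4   1   4   9  16  25

5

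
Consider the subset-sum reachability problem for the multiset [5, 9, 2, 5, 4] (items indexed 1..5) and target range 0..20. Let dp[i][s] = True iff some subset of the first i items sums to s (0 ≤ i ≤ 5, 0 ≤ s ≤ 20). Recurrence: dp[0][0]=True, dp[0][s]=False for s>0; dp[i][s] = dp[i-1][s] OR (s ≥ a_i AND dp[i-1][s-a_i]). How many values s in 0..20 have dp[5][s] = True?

i\s   0   1   2   3   4   5   6   7   8   9  10  11  12  13  14  15  16  17  18  19  20
  0   T   F   F   F   F   F   F   F   F   F   F   F   F   F   F   F   F   F   F   F   F
  1   T   F   F   F   F   T   F   F   F   F   F   F   F   F   F   F   F   F   F   F   F
  2   T   F   F   F   F   T   F   F   F   T   F   F   F   F   T   F   F   F   F   F   F
  3   T   F   T   F   F   T   F   T   F   T   F   T   F   F   T   F   T   F   F   F   F
  4   T   F   T   F   F   T   F   T   F   T   T   T   T   F   T   F   T   F   F   T   F
  5   T   F   T   F   T   T   T   T   F   T   T   T   T   T   T   T   T   F   T   T   T

17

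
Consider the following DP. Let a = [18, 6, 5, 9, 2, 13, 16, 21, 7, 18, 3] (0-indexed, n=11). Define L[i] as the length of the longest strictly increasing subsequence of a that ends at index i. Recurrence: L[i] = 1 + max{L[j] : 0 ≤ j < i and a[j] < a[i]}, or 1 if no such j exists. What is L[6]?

   i    0    1    2    3    4    5    6    7    8    9   10
a[i]   18    6    5    9    2   13   16   21    7   18    3
L[i]    1    1    1    2    1    3    4    5    2    5    2

4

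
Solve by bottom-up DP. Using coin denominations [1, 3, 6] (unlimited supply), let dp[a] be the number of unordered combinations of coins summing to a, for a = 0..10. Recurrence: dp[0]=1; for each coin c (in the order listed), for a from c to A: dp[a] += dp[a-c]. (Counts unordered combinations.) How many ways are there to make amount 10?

6

after  coin     0     1     2     3     4     5     6     7     8     9    10
          1     1     1     1     1     1     1     1     1     1     1     1
          3     1     1     1     2     2     2     3     3     3     4     4
          6     1     1     1     2     2     2     4     4     4     6     6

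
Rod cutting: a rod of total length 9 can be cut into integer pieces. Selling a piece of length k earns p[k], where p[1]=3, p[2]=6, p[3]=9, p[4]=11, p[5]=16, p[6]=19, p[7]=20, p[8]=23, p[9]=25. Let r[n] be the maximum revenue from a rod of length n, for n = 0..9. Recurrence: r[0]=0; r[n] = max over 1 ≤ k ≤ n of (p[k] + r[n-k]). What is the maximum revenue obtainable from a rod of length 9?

28

   n    0    1    2    3    4    5    6    7    8    9
r[n]    0    3    6    9   12   16   19   22   25   28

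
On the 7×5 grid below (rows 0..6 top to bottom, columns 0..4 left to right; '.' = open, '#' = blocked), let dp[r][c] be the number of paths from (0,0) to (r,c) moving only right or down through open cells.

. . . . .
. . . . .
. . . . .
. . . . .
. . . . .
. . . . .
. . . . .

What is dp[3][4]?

r\c   0   1   2   3   4
  0   1   1   1   1   1
  1   1   2   3   4   5
  2   1   3   6  10  15
  3   1   4  10  20  35
  4   1   5  15  35  70
  5   1   6  21  56 126
  6   1   7  28  84 210

35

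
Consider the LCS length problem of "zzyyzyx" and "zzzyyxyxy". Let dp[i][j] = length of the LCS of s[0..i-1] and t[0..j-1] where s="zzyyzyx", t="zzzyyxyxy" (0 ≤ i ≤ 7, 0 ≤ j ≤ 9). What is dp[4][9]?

4

   ''  z  z  z  y  y  x  y  x  y
''  0  0  0  0  0  0  0  0  0  0
 z  0  1  1  1  1  1  1  1  1  1
 z  0  1  2  2  2  2  2  2  2  2
 y  0  1  2  2  3  3  3  3  3  3
 y  0  1  2  2  3  4  4  4  4  4
 z  0  1  2  3  3  4  4  4  4  4
 y  0  1  2  3  4  4  4  5  5  5
 x  0  1  2  3  4  4  5  5  6  6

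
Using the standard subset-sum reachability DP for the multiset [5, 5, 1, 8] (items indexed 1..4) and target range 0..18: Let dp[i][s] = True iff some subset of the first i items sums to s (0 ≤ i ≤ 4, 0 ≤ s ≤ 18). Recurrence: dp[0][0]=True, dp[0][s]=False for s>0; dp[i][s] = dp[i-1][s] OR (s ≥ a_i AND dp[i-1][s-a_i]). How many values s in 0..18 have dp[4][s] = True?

11

i\s   0   1   2   3   4   5   6   7   8   9  10  11  12  13  14  15  16  17  18
  0   T   F   F   F   F   F   F   F   F   F   F   F   F   F   F   F   F   F   F
  1   T   F   F   F   F   T   F   F   F   F   F   F   F   F   F   F   F   F   F
  2   T   F   F   F   F   T   F   F   F   F   T   F   F   F   F   F   F   F   F
  3   T   T   F   F   F   T   T   F   F   F   T   T   F   F   F   F   F   F   F
  4   T   T   F   F   F   T   T   F   T   T   T   T   F   T   T   F   F   F   T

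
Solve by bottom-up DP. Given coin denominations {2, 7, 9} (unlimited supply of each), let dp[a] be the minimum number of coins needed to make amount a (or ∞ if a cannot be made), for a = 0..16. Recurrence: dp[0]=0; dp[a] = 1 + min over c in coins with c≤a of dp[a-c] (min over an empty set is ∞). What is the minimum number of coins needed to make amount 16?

 a  0  1  2  3  4  5  6  7  8  9 10 11 12 13 14 15 16
dp  0  -  1  -  2  -  3  1  4  1  5  2  6  3  2  4  2
(- denotes ∞ / unreachable)

2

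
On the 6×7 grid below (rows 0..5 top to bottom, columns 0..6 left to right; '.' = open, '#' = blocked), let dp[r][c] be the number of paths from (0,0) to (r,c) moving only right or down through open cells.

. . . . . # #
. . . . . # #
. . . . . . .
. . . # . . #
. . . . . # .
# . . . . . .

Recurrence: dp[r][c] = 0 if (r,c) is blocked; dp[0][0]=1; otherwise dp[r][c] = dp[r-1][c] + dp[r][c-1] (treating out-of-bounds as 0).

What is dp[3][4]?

r\c   0   1   2   3   4   5   6
  0   1   1   1   1   1   0   0
  1   1   2   3   4   5   0   0
  2   1   3   6  10  15  15  15
  3   1   4  10   0  15  30   0
  4   1   5  15  15  30   0   0
  5   0   5  20  35  65  65  65

15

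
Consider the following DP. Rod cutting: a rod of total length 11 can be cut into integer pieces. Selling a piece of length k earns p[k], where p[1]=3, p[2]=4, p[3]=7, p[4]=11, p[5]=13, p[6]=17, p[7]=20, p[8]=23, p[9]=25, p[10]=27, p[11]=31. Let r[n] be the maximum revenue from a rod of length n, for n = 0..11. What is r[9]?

   n    0    1    2    3    4    5    6    7    8    9   10   11
r[n]    0    3    6    9   12   15   18   21   24   27   30   33

27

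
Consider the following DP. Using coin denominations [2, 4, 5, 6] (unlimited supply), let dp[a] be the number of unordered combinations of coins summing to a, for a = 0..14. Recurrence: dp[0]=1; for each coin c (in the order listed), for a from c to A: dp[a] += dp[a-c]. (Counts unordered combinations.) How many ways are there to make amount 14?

10

after  coin     0     1     2     3     4     5     6     7     8     9    10    11    12    13    14
          2     1     0     1     0     1     0     1     0     1     0     1     0     1     0     1
          4     1     0     1     0     2     0     2     0     3     0     3     0     4     0     4
          5     1     0     1     0     2     1     2     1     3     2     4     2     5     3     6
          6     1     0     1     0     2     1     3     1     4     2     6     3     8     4    10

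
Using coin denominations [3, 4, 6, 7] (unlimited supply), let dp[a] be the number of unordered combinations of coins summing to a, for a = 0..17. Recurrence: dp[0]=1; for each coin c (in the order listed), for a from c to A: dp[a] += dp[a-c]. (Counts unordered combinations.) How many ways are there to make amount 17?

after  coin     0     1     2     3     4     5     6     7     8     9    10    11    12    13    14    15    16    17
          3     1     0     0     1     0     0     1     0     0     1     0     0     1     0     0     1     0     0
          4     1     0     0     1     1     0     1     1     1     1     1     1     2     1     1     2     2     1
          6     1     0     0     1     1     0     2     1     1     2     2     1     4     2     2     4     4     2
          7     1     0     0     1     1     0     2     2     1     2     3     2     4     4     4     5     6     5

5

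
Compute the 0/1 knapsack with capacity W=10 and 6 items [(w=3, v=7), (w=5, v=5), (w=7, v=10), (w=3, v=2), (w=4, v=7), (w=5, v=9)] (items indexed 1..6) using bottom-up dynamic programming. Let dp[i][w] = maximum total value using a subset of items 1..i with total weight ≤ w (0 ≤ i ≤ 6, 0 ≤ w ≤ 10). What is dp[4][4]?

i\w   0   1   2   3   4   5   6   7   8   9  10
  0   0   0   0   0   0   0   0   0   0   0   0
  1   0   0   0   7   7   7   7   7   7   7   7
  2   0   0   0   7   7   7   7   7  12  12  12
  3   0   0   0   7   7   7   7  10  12  12  17
  4   0   0   0   7   7   7   9  10  12  12  17
  5   0   0   0   7   7   7   9  14  14  14  17
  6   0   0   0   7   7   9   9  14  16  16  17

7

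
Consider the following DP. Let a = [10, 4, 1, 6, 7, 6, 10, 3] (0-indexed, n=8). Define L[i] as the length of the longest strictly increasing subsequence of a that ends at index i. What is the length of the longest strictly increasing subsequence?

   i    0    1    2    3    4    5    6    7
a[i]   10    4    1    6    7    6   10    3
L[i]    1    1    1    2    3    2    4    2

4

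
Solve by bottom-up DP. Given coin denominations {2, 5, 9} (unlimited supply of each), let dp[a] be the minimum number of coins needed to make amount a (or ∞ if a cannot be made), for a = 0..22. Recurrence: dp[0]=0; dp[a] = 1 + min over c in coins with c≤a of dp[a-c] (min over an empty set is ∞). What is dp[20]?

3

 a  0  1  2  3  4  5  6  7  8  9 10 11 12 13 14 15 16 17 18 19 20 21 22
dp  0  -  1  -  2  1  3  2  4  1  2  2  3  3  2  3  3  4  2  3  3  4  4
(- denotes ∞ / unreachable)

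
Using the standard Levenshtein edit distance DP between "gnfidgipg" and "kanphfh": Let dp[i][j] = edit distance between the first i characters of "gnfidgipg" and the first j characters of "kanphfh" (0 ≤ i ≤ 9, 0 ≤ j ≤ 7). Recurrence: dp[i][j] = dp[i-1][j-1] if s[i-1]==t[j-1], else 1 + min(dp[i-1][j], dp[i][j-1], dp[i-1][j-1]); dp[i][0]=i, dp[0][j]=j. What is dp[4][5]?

   ''  k  a  n  p  h  f  h
''  0  1  2  3  4  5  6  7
 g  1  1  2  3  4  5  6  7
 n  2  2  2  2  3  4  5  6
 f  3  3  3  3  3  4  4  5
 i  4  4  4  4  4  4  5  5
 d  5  5  5  5  5  5  5  6
 g  6  6  6  6  6  6  6  6
 i  7  7  7  7  7  7  7  7
 p  8  8  8  8  7  8  8  8
 g  9  9  9  9  8  8  9  9

4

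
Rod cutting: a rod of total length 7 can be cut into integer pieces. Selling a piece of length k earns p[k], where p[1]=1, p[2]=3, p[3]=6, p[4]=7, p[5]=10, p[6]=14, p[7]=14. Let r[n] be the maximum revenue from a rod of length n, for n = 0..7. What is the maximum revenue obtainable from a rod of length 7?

   n    0    1    2    3    4    5    6    7
r[n]    0    1    3    6    7   10   14   15

15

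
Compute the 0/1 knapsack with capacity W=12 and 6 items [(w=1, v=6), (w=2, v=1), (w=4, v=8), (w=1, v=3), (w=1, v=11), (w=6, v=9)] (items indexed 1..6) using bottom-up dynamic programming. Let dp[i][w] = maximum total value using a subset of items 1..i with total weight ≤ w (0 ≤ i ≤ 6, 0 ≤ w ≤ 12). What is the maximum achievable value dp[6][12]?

i\w   0   1   2   3   4   5   6   7   8   9  10  11  12
  0   0   0   0   0   0   0   0   0   0   0   0   0   0
  1   0   6   6   6   6   6   6   6   6   6   6   6   6
  2   0   6   6   7   7   7   7   7   7   7   7   7   7
  3   0   6   6   7   8  14  14  15  15  15  15  15  15
  4   0   6   9   9  10  14  17  17  18  18  18  18  18
  5   0  11  17  20  20  21  25  28  28  29  29  29  29
  6   0  11  17  20  20  21  25  28  28  29  29  30  34

34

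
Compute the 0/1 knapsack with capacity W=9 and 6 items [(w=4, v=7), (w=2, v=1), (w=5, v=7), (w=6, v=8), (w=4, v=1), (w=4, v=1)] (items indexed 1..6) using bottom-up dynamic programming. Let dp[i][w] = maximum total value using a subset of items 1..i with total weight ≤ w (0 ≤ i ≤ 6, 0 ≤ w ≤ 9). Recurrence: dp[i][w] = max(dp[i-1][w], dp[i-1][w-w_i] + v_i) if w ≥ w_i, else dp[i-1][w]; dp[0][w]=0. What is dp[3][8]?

8

i\w   0   1   2   3   4   5   6   7   8   9
  0   0   0   0   0   0   0   0   0   0   0
  1   0   0   0   0   7   7   7   7   7   7
  2   0   0   1   1   7   7   8   8   8   8
  3   0   0   1   1   7   7   8   8   8  14
  4   0   0   1   1   7   7   8   8   9  14
  5   0   0   1   1   7   7   8   8   9  14
  6   0   0   1   1   7   7   8   8   9  14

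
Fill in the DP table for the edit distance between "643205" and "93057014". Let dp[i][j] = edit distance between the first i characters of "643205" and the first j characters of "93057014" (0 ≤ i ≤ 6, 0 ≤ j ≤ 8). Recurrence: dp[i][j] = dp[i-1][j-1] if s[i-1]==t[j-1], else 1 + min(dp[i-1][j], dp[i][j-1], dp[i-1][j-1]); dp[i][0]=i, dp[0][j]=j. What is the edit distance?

7

   ''  9  3  0  5  7  0  1  4
''  0  1  2  3  4  5  6  7  8
 6  1  1  2  3  4  5  6  7  8
 4  2  2  2  3  4  5  6  7  7
 3  3  3  2  3  4  5  6  7  8
 2  4  4  3  3  4  5  6  7  8
 0  5  5  4  3  4  5  5  6  7
 5  6  6  5  4  3  4  5  6  7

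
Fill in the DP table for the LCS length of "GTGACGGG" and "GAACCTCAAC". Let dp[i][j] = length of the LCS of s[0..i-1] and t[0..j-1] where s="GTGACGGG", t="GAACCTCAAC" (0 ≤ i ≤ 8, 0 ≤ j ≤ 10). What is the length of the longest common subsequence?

   ''  G  A  A  C  C  T  C  A  A  C
''  0  0  0  0  0  0  0  0  0  0  0
 G  0  1  1  1  1  1  1  1  1  1  1
 T  0  1  1  1  1  1  2  2  2  2  2
 G  0  1  1  1  1  1  2  2  2  2  2
 A  0  1  2  2  2  2  2  2  3  3  3
 C  0  1  2  2  3  3  3  3  3  3  4
 G  0  1  2  2  3  3  3  3  3  3  4
 G  0  1  2  2  3  3  3  3  3  3  4
 G  0  1  2  2  3  3  3  3  3  3  4

4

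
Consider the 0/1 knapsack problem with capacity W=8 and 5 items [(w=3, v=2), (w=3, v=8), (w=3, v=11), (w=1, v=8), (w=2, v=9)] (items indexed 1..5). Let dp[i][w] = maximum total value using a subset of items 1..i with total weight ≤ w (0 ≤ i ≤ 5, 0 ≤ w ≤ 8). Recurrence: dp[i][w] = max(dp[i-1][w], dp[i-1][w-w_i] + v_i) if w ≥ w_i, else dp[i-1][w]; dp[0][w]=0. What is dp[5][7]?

28

i\w   0   1   2   3   4   5   6   7   8
  0   0   0   0   0   0   0   0   0   0
  1   0   0   0   2   2   2   2   2   2
  2   0   0   0   8   8   8  10  10  10
  3   0   0   0  11  11  11  19  19  19
  4   0   8   8  11  19  19  19  27  27
  5   0   8   9  17  19  20  28  28  28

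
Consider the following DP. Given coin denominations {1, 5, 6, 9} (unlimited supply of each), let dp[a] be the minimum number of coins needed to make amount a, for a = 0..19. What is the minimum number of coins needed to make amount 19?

3

 a  0  1  2  3  4  5  6  7  8  9 10 11 12 13 14 15 16 17 18 19
dp  0  1  2  3  4  1  1  2  3  1  2  2  2  3  2  2  3  3  2  3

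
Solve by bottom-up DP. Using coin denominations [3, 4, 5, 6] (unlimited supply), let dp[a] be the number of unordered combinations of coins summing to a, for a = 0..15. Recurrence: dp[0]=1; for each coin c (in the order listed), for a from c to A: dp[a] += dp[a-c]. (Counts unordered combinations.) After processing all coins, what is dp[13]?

after  coin     0     1     2     3     4     5     6     7     8     9    10    11    12    13    14    15
          3     1     0     0     1     0     0     1     0     0     1     0     0     1     0     0     1
          4     1     0     0     1     1     0     1     1     1     1     1     1     2     1     1     2
          5     1     0     0     1     1     1     1     1     2     2     2     2     3     3     3     4
          6     1     0     0     1     1     1     2     1     2     3     3     3     5     4     5     7

4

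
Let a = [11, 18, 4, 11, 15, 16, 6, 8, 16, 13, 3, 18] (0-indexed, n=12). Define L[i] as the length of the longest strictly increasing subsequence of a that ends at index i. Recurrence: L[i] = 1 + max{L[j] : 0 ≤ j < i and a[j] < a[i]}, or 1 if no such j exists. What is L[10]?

1

   i    0    1    2    3    4    5    6    7    8    9   10   11
a[i]   11   18    4   11   15   16    6    8   16   13    3   18
L[i]    1    2    1    2    3    4    2    3    4    4    1    5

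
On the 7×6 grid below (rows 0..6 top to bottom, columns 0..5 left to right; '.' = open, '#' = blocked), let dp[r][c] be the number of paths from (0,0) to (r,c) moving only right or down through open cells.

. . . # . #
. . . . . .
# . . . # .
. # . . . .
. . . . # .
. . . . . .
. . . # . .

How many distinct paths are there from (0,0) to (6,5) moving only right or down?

62

r\c   0   1   2   3   4   5
  0   1   1   1   0   0   0
  1   1   2   3   3   3   3
  2   0   2   5   8   0   3
  3   0   0   5  13  13  16
  4   0   0   5  18   0  16
  5   0   0   5  23  23  39
  6   0   0   5   0  23  62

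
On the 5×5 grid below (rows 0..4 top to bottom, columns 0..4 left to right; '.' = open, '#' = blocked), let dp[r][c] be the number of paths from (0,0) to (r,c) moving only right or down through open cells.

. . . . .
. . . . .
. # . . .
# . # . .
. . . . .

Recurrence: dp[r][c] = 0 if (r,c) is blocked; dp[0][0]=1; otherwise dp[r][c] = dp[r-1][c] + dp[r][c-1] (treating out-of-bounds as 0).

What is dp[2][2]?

r\c   0   1   2   3   4
  0   1   1   1   1   1
  1   1   2   3   4   5
  2   1   0   3   7  12
  3   0   0   0   7  19
  4   0   0   0   7  26

3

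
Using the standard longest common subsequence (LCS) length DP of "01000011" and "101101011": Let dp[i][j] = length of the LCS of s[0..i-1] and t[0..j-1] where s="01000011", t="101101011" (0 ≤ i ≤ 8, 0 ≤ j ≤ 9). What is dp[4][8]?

4

   ''  1  0  1  1  0  1  0  1  1
''  0  0  0  0  0  0  0  0  0  0
 0  0  0  1  1  1  1  1  1  1  1
 1  0  1  1  2  2  2  2  2  2  2
 0  0  1  2  2  2  3  3  3  3  3
 0  0  1  2  2  2  3  3  4  4  4
 0  0  1  2  2  2  3  3  4  4  4
 0  0  1  2  2  2  3  3  4  4  4
 1  0  1  2  3  3  3  4  4  5  5
 1  0  1  2  3  4  4  4  4  5  6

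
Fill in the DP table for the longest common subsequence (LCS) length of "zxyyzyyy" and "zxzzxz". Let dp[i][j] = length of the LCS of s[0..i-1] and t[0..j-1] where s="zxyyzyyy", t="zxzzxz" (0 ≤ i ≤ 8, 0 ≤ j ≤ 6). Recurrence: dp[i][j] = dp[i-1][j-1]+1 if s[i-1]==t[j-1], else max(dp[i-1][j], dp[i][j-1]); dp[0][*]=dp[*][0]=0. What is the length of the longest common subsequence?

   ''  z  x  z  z  x  z
''  0  0  0  0  0  0  0
 z  0  1  1  1  1  1  1
 x  0  1  2  2  2  2  2
 y  0  1  2  2  2  2  2
 y  0  1  2  2  2  2  2
 z  0  1  2  3  3  3  3
 y  0  1  2  3  3  3  3
 y  0  1  2  3  3  3  3
 y  0  1  2  3  3  3  3

3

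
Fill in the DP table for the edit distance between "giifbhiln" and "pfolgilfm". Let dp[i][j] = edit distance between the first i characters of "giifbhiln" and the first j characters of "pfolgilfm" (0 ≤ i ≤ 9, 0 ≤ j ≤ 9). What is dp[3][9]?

   ''  p  f  o  l  g  i  l  f  m
''  0  1  2  3  4  5  6  7  8  9
 g  1  1  2  3  4  4  5  6  7  8
 i  2  2  2  3  4  5  4  5  6  7
 i  3  3  3  3  4  5  5  5  6  7
 f  4  4  3  4  4  5  6  6  5  6
 b  5  5  4  4  5  5  6  7  6  6
 h  6  6  5  5  5  6  6  7  7  7
 i  7  7  6  6  6  6  6  7  8  8
 l  8  8  7  7  6  7  7  6  7  8
 n  9  9  8  8  7  7  8  7  7  8

7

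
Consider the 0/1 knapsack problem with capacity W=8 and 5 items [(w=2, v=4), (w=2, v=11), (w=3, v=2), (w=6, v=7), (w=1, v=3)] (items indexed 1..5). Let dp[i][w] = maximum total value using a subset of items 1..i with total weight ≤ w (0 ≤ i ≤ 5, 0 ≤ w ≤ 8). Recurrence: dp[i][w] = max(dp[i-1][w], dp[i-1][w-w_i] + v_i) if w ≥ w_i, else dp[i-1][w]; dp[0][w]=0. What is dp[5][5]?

18

i\w   0   1   2   3   4   5   6   7   8
  0   0   0   0   0   0   0   0   0   0
  1   0   0   4   4   4   4   4   4   4
  2   0   0  11  11  15  15  15  15  15
  3   0   0  11  11  15  15  15  17  17
  4   0   0  11  11  15  15  15  17  18
  5   0   3  11  14  15  18  18  18  20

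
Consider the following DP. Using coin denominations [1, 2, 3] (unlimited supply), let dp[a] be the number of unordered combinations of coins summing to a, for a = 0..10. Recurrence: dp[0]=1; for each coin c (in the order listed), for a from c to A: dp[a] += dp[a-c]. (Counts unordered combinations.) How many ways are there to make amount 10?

after  coin     0     1     2     3     4     5     6     7     8     9    10
          1     1     1     1     1     1     1     1     1     1     1     1
          2     1     1     2     2     3     3     4     4     5     5     6
          3     1     1     2     3     4     5     7     8    10    12    14

14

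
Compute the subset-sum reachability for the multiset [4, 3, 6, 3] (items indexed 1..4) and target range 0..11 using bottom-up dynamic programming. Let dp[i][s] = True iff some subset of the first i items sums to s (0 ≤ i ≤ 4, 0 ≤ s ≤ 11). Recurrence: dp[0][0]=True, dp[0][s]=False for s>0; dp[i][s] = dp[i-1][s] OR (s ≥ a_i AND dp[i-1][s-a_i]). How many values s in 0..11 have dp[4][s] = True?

7

i\s   0   1   2   3   4   5   6   7   8   9  10  11
  0   T   F   F   F   F   F   F   F   F   F   F   F
  1   T   F   F   F   T   F   F   F   F   F   F   F
  2   T   F   F   T   T   F   F   T   F   F   F   F
  3   T   F   F   T   T   F   T   T   F   T   T   F
  4   T   F   F   T   T   F   T   T   F   T   T   F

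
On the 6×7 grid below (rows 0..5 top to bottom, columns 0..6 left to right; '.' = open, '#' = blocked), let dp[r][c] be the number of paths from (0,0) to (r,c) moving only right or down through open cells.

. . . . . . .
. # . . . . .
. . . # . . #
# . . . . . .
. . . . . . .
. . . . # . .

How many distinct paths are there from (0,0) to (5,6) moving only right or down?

65

r\c   0   1   2   3   4   5   6
  0   1   1   1   1   1   1   1
  1   1   0   1   2   3   4   5
  2   1   1   2   0   3   7   0
  3   0   1   3   3   6  13  13
  4   0   1   4   7  13  26  39
  5   0   1   5  12   0  26  65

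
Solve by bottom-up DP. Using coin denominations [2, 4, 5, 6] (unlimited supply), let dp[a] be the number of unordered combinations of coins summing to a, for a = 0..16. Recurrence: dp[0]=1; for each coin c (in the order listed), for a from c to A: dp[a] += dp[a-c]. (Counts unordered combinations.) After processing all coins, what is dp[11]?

3

after  coin     0     1     2     3     4     5     6     7     8     9    10    11    12    13    14    15    16
          2     1     0     1     0     1     0     1     0     1     0     1     0     1     0     1     0     1
          4     1     0     1     0     2     0     2     0     3     0     3     0     4     0     4     0     5
          5     1     0     1     0     2     1     2     1     3     2     4     2     5     3     6     4     7
          6     1     0     1     0     2     1     3     1     4     2     6     3     8     4    10     6    13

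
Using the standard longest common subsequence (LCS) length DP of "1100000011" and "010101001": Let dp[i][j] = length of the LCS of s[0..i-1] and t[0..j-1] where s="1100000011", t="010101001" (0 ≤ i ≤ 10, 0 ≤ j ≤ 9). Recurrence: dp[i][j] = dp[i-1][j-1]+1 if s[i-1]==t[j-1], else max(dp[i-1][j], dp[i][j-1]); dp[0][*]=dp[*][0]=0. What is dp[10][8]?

5

   ''  0  1  0  1  0  1  0  0  1
''  0  0  0  0  0  0  0  0  0  0
 1  0  0  1  1  1  1  1  1  1  1
 1  0  0  1  1  2  2  2  2  2  2
 0  0  1  1  2  2  3  3  3  3  3
 0  0  1  1  2  2  3  3  4  4  4
 0  0  1  1  2  2  3  3  4  5  5
 0  0  1  1  2  2  3  3  4  5  5
 0  0  1  1  2  2  3  3  4  5  5
 0  0  1  1  2  2  3  3  4  5  5
 1  0  1  2  2  3  3  4  4  5  6
 1  0  1  2  2  3  3  4  4  5  6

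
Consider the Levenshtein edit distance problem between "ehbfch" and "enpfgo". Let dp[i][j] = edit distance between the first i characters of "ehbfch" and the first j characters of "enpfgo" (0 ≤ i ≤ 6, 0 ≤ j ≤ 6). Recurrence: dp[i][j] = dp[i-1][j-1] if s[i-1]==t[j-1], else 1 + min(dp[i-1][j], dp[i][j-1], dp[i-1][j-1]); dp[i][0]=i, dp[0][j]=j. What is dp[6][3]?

   ''  e  n  p  f  g  o
''  0  1  2  3  4  5  6
 e  1  0  1  2  3  4  5
 h  2  1  1  2  3  4  5
 b  3  2  2  2  3  4  5
 f  4  3  3  3  2  3  4
 c  5  4  4  4  3  3  4
 h  6  5  5  5  4  4  4

5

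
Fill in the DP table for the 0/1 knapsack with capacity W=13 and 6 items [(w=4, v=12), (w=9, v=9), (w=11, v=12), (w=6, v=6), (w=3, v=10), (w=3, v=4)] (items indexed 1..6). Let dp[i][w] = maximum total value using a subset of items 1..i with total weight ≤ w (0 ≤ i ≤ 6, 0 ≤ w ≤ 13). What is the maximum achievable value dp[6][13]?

28

i\w   0   1   2   3   4   5   6   7   8   9  10  11  12  13
  0   0   0   0   0   0   0   0   0   0   0   0   0   0   0
  1   0   0   0   0  12  12  12  12  12  12  12  12  12  12
  2   0   0   0   0  12  12  12  12  12  12  12  12  12  21
  3   0   0   0   0  12  12  12  12  12  12  12  12  12  21
  4   0   0   0   0  12  12  12  12  12  12  18  18  18  21
  5   0   0   0  10  12  12  12  22  22  22  22  22  22  28
  6   0   0   0  10  12  12  14  22  22  22  26  26  26  28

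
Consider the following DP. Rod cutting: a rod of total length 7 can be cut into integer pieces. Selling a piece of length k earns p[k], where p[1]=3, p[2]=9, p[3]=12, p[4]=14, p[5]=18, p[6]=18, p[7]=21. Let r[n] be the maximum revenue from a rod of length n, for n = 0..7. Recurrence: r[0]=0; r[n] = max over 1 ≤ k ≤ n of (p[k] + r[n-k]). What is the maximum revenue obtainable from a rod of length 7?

30

   n    0    1    2    3    4    5    6    7
r[n]    0    3    9   12   18   21   27   30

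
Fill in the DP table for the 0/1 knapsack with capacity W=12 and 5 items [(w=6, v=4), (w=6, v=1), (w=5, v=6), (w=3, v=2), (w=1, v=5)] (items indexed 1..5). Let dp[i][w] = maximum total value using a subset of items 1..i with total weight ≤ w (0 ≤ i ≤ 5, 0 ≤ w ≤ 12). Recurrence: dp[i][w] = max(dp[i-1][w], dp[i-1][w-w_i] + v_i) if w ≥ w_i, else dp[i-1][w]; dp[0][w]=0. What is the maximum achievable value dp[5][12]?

15

i\w   0   1   2   3   4   5   6   7   8   9  10  11  12
  0   0   0   0   0   0   0   0   0   0   0   0   0   0
  1   0   0   0   0   0   0   4   4   4   4   4   4   4
  2   0   0   0   0   0   0   4   4   4   4   4   4   5
  3   0   0   0   0   0   6   6   6   6   6   6  10  10
  4   0   0   0   2   2   6   6   6   8   8   8  10  10
  5   0   5   5   5   7   7  11  11  11  13  13  13  15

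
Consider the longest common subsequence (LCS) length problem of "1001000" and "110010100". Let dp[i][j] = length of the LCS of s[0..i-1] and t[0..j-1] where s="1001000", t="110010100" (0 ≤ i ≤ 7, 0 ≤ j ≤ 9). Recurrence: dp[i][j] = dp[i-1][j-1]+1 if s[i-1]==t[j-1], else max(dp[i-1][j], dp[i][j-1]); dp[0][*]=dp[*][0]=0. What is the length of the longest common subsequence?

7

   ''  1  1  0  0  1  0  1  0  0
''  0  0  0  0  0  0  0  0  0  0
 1  0  1  1  1  1  1  1  1  1  1
 0  0  1  1  2  2  2  2  2  2  2
 0  0  1  1  2  3  3  3  3  3  3
 1  0  1  2  2  3  4  4  4  4  4
 0  0  1  2  3  3  4  5  5  5  5
 0  0  1  2  3  4  4  5  5  6  6
 0  0  1  2  3  4  4  5  5  6  7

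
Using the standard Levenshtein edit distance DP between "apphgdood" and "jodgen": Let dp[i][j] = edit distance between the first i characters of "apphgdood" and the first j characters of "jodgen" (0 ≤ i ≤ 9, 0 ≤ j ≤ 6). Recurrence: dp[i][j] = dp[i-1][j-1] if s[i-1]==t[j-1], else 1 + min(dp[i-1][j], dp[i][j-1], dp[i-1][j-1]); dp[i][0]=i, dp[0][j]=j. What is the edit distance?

   ''  j  o  d  g  e  n
''  0  1  2  3  4  5  6
 a  1  1  2  3  4  5  6
 p  2  2  2  3  4  5  6
 p  3  3  3  3  4  5  6
 h  4  4  4  4  4  5  6
 g  5  5  5  5  4  5  6
 d  6  6  6  5  5  5  6
 o  7  7  6  6  6  6  6
 o  8  8  7  7  7  7  7
 d  9  9  8  7  8  8  8

8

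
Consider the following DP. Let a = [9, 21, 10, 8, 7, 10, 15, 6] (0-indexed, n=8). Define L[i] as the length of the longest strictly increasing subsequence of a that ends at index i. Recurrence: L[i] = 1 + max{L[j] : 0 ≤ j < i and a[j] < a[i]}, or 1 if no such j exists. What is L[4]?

1

   i    0    1    2    3    4    5    6    7
a[i]    9   21   10    8    7   10   15    6
L[i]    1    2    2    1    1    2    3    1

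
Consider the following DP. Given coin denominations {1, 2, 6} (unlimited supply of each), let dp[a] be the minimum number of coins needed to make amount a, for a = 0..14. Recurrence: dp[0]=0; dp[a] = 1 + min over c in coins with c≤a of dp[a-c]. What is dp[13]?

 a  0  1  2  3  4  5  6  7  8  9 10 11 12 13 14
dp  0  1  1  2  2  3  1  2  2  3  3  4  2  3  3

3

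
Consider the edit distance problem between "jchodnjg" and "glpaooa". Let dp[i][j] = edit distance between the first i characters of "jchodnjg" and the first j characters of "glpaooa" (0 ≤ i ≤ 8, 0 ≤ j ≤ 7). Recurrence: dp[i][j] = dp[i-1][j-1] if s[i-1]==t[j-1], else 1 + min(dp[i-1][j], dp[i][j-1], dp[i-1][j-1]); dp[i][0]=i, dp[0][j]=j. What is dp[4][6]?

5

   ''  g  l  p  a  o  o  a
''  0  1  2  3  4  5  6  7
 j  1  1  2  3  4  5  6  7
 c  2  2  2  3  4  5  6  7
 h  3  3  3  3  4  5  6  7
 o  4  4  4  4  4  4  5  6
 d  5  5  5  5  5  5  5  6
 n  6  6  6  6  6  6  6  6
 j  7  7  7  7  7  7  7  7
 g  8  7  8  8  8  8  8  8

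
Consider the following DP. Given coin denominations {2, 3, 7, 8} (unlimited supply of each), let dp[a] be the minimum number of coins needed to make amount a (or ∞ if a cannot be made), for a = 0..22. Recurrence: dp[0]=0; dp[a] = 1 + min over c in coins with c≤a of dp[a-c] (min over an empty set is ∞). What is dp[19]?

 a  0  1  2  3  4  5  6  7  8  9 10 11 12 13 14 15 16 17 18 19 20 21 22
dp  0  -  1  1  2  2  2  1  1  2  2  2  3  3  2  2  2  3  3  3  4  3  3
(- denotes ∞ / unreachable)

3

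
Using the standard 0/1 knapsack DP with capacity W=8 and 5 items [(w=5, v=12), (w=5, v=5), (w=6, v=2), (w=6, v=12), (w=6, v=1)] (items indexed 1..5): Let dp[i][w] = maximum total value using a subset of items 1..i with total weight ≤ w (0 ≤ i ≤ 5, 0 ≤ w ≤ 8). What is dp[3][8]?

i\w   0   1   2   3   4   5   6   7   8
  0   0   0   0   0   0   0   0   0   0
  1   0   0   0   0   0  12  12  12  12
  2   0   0   0   0   0  12  12  12  12
  3   0   0   0   0   0  12  12  12  12
  4   0   0   0   0   0  12  12  12  12
  5   0   0   0   0   0  12  12  12  12

12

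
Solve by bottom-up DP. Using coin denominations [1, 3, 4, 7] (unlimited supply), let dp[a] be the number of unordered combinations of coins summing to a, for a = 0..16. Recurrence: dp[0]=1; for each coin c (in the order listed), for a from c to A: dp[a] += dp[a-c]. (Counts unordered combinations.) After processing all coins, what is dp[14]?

19

after  coin     0     1     2     3     4     5     6     7     8     9    10    11    12    13    14    15    16
          1     1     1     1     1     1     1     1     1     1     1     1     1     1     1     1     1     1
          3     1     1     1     2     2     2     3     3     3     4     4     4     5     5     5     6     6
          4     1     1     1     2     3     3     4     5     6     7     8     9    11    12    13    15    17
          7     1     1     1     2     3     3     4     6     7     8    10    12    14    16    19    22    25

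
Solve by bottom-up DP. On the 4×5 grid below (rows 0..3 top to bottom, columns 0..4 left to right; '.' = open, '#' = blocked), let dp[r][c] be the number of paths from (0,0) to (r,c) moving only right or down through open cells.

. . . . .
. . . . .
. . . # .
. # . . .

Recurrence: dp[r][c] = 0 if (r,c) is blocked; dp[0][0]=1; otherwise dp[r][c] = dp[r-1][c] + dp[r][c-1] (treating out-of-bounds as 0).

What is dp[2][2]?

r\c   0   1   2   3   4
  0   1   1   1   1   1
  1   1   2   3   4   5
  2   1   3   6   0   5
  3   1   0   6   6  11

6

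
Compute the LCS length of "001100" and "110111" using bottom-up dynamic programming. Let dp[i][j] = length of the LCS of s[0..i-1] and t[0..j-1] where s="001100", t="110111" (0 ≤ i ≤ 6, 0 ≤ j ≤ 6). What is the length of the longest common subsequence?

3

   ''  1  1  0  1  1  1
''  0  0  0  0  0  0  0
 0  0  0  0  1  1  1  1
 0  0  0  0  1  1  1  1
 1  0  1  1  1  2  2  2
 1  0  1  2  2  2  3  3
 0  0  1  2  3  3  3  3
 0  0  1  2  3  3  3  3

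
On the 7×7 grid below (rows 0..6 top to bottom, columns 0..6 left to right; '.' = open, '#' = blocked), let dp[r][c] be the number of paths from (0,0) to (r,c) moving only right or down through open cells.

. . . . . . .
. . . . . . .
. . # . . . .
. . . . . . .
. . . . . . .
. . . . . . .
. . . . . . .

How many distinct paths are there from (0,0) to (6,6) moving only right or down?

r\c   0   1   2   3   4   5   6
  0   1   1   1   1   1   1   1
  1   1   2   3   4   5   6   7
  2   1   3   0   4   9  15  22
  3   1   4   4   8  17  32  54
  4   1   5   9  17  34  66 120
  5   1   6  15  32  66 132 252
  6   1   7  22  54 120 252 504

504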